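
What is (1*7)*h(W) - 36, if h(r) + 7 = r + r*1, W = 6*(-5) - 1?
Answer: -519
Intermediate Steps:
W = -31 (W = -30 - 1 = -31)
h(r) = -7 + 2*r (h(r) = -7 + (r + r*1) = -7 + (r + r) = -7 + 2*r)
(1*7)*h(W) - 36 = (1*7)*(-7 + 2*(-31)) - 36 = 7*(-7 - 62) - 36 = 7*(-69) - 36 = -483 - 36 = -519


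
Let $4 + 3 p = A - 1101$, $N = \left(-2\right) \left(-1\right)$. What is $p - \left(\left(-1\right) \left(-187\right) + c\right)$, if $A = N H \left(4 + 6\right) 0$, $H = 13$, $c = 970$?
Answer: $- \frac{4576}{3} \approx -1525.3$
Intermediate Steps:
$N = 2$
$A = 0$ ($A = 2 \cdot 13 \left(4 + 6\right) 0 = 26 \cdot 10 \cdot 0 = 26 \cdot 0 = 0$)
$p = - \frac{1105}{3}$ ($p = - \frac{4}{3} + \frac{0 - 1101}{3} = - \frac{4}{3} + \frac{1}{3} \left(-1101\right) = - \frac{4}{3} - 367 = - \frac{1105}{3} \approx -368.33$)
$p - \left(\left(-1\right) \left(-187\right) + c\right) = - \frac{1105}{3} - \left(\left(-1\right) \left(-187\right) + 970\right) = - \frac{1105}{3} - \left(187 + 970\right) = - \frac{1105}{3} - 1157 = - \frac{4576}{3}$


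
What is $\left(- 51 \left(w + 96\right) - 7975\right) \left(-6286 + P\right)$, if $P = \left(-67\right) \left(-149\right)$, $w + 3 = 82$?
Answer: $-62479300$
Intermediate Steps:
$w = 79$ ($w = -3 + 82 = 79$)
$P = 9983$
$\left(- 51 \left(w + 96\right) - 7975\right) \left(-6286 + P\right) = \left(- 51 \left(79 + 96\right) - 7975\right) \left(-6286 + 9983\right) = \left(\left(-51\right) 175 - 7975\right) 3697 = \left(-8925 - 7975\right) 3697 = \left(-16900\right) 3697 = -62479300$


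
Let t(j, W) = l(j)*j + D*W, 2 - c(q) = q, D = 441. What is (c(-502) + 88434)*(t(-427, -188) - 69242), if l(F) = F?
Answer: 2684059902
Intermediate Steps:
c(q) = 2 - q
t(j, W) = j² + 441*W (t(j, W) = j*j + 441*W = j² + 441*W)
(c(-502) + 88434)*(t(-427, -188) - 69242) = ((2 - 1*(-502)) + 88434)*(((-427)² + 441*(-188)) - 69242) = ((2 + 502) + 88434)*((182329 - 82908) - 69242) = (504 + 88434)*(99421 - 69242) = 88938*30179 = 2684059902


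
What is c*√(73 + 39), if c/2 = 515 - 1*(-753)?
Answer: 10144*√7 ≈ 26839.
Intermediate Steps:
c = 2536 (c = 2*(515 - 1*(-753)) = 2*(515 + 753) = 2*1268 = 2536)
c*√(73 + 39) = 2536*√(73 + 39) = 2536*√112 = 2536*(4*√7) = 10144*√7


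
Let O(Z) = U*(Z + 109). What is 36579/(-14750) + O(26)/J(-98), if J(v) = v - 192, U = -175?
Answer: 16893042/213875 ≈ 78.986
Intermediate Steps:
J(v) = -192 + v
O(Z) = -19075 - 175*Z (O(Z) = -175*(Z + 109) = -175*(109 + Z) = -19075 - 175*Z)
36579/(-14750) + O(26)/J(-98) = 36579/(-14750) + (-19075 - 175*26)/(-192 - 98) = 36579*(-1/14750) + (-19075 - 4550)/(-290) = -36579/14750 - 23625*(-1/290) = -36579/14750 + 4725/58 = 16893042/213875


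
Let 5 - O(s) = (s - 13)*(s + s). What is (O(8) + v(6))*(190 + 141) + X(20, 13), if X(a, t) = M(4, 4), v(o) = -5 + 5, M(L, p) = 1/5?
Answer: 140676/5 ≈ 28135.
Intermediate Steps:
M(L, p) = 1/5
O(s) = 5 - 2*s*(-13 + s) (O(s) = 5 - (s - 13)*(s + s) = 5 - (-13 + s)*2*s = 5 - 2*s*(-13 + s))
v(o) = 0
X(a, t) = 1/5
(O(8) + v(6))*(190 + 141) + X(20, 13) = ((5 - 2*8**2 + 26*8) + 0)*(190 + 141) + 1/5 = ((5 - 2*64 + 208) + 0)*331 + 1/5 = ((5 - 128 + 208) + 0)*331 + 1/5 = (85 + 0)*331 + 1/5 = 85*331 + 1/5 = 28135 + 1/5 = 140676/5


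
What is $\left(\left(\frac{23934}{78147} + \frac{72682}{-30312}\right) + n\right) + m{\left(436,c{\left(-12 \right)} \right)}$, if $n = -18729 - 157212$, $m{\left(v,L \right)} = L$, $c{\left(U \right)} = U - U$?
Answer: $- \frac{23154031318715}{131599548} \approx -1.7594 \cdot 10^{5}$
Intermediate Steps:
$c{\left(U \right)} = 0$
$n = -175941$ ($n = -18729 - 157212 = -175941$)
$\left(\left(\frac{23934}{78147} + \frac{72682}{-30312}\right) + n\right) + m{\left(436,c{\left(-12 \right)} \right)} = \left(\left(\frac{23934}{78147} + \frac{72682}{-30312}\right) - 175941\right) + 0 = \left(\left(23934 \cdot \frac{1}{78147} + 72682 \left(- \frac{1}{30312}\right)\right) - 175941\right) + 0 = \left(\left(\frac{7978}{26049} - \frac{36341}{15156}\right) - 175941\right) + 0 = \left(- \frac{275244047}{131599548} - 175941\right) + 0 = - \frac{23154031318715}{131599548} + 0 = - \frac{23154031318715}{131599548}$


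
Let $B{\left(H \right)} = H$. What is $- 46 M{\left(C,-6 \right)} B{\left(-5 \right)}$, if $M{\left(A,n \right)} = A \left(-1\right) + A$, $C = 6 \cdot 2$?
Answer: $0$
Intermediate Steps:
$C = 12$
$M{\left(A,n \right)} = 0$ ($M{\left(A,n \right)} = - A + A = 0$)
$- 46 M{\left(C,-6 \right)} B{\left(-5 \right)} = \left(-46\right) 0 \left(-5\right) = 0 \left(-5\right) = 0$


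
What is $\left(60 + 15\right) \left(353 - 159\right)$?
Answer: $14550$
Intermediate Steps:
$\left(60 + 15\right) \left(353 - 159\right) = 75 \cdot 194 = 14550$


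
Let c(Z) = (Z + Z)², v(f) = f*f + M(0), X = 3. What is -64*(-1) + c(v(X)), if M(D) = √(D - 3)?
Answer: 376 + 72*I*√3 ≈ 376.0 + 124.71*I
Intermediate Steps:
M(D) = √(-3 + D)
v(f) = f² + I*√3 (v(f) = f*f + √(-3 + 0) = f² + √(-3) = f² + I*√3)
c(Z) = 4*Z² (c(Z) = (2*Z)² = 4*Z²)
-64*(-1) + c(v(X)) = -64*(-1) + 4*(3² + I*√3)² = 64 + 4*(9 + I*√3)²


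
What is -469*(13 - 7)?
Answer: -2814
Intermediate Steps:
-469*(13 - 7) = -469*6 = -2814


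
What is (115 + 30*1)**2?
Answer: 21025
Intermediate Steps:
(115 + 30*1)**2 = (115 + 30)**2 = 145**2 = 21025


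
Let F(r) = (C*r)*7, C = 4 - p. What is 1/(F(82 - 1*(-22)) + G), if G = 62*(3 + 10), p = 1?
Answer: 1/2990 ≈ 0.00033445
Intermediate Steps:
C = 3 (C = 4 - 1*1 = 4 - 1 = 3)
G = 806 (G = 62*13 = 806)
F(r) = 21*r (F(r) = (3*r)*7 = 21*r)
1/(F(82 - 1*(-22)) + G) = 1/(21*(82 - 1*(-22)) + 806) = 1/(21*(82 + 22) + 806) = 1/(21*104 + 806) = 1/(2184 + 806) = 1/2990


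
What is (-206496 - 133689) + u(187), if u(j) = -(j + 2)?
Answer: -340374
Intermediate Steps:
u(j) = -2 - j (u(j) = -(2 + j) = -2 - j)
(-206496 - 133689) + u(187) = (-206496 - 133689) + (-2 - 1*187) = -340185 + (-2 - 187) = -340185 - 189 = -340374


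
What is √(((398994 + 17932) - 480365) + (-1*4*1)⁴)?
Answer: I*√63183 ≈ 251.36*I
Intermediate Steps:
√(((398994 + 17932) - 480365) + (-1*4*1)⁴) = √((416926 - 480365) + (-4*1)⁴) = √(-63439 + (-4)⁴) = √(-63439 + 256) = √(-63183) = I*√63183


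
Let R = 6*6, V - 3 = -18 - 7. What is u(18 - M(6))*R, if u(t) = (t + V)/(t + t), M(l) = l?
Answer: -15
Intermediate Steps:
V = -22 (V = 3 + (-18 - 7) = 3 - 25 = -22)
u(t) = (-22 + t)/(2*t) (u(t) = (t - 22)/(t + t) = (-22 + t)/((2*t)) = (-22 + t)*(1/(2*t)) = (-22 + t)/(2*t))
R = 36
u(18 - M(6))*R = ((-22 + (18 - 1*6))/(2*(18 - 1*6)))*36 = ((-22 + (18 - 6))/(2*(18 - 6)))*36 = ((½)*(-22 + 12)/12)*36 = ((½)*(1/12)*(-10))*36 = -5/12*36 = -15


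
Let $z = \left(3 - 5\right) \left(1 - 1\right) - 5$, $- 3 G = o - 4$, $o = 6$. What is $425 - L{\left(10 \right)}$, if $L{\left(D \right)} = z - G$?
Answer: $\frac{1288}{3} \approx 429.33$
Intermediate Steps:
$G = - \frac{2}{3}$ ($G = - \frac{6 - 4}{3} = \left(- \frac{1}{3}\right) 2 = - \frac{2}{3} \approx -0.66667$)
$z = -5$ ($z = \left(-2\right) 0 - 5 = 0 - 5 = -5$)
$L{\left(D \right)} = - \frac{13}{3}$ ($L{\left(D \right)} = -5 - - \frac{2}{3} = -5 + \frac{2}{3} = - \frac{13}{3}$)
$425 - L{\left(10 \right)} = 425 - - \frac{13}{3} = 425 + \frac{13}{3} = \frac{1288}{3}$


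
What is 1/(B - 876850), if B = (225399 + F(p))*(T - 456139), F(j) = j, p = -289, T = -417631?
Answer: -1/196695241550 ≈ -5.0840e-12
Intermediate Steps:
B = -196694364700 (B = (225399 - 289)*(-417631 - 456139) = 225110*(-873770) = -196694364700)
1/(B - 876850) = 1/(-196694364700 - 876850) = 1/(-196695241550) = -1/196695241550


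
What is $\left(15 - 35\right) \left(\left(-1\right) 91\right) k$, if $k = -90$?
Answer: $-163800$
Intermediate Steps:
$\left(15 - 35\right) \left(\left(-1\right) 91\right) k = \left(15 - 35\right) \left(\left(-1\right) 91\right) \left(-90\right) = \left(-20\right) \left(-91\right) \left(-90\right) = 1820 \left(-90\right) = -163800$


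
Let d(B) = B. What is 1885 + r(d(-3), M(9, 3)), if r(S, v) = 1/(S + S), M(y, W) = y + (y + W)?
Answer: 11309/6 ≈ 1884.8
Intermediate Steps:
M(y, W) = W + 2*y (M(y, W) = y + (W + y) = W + 2*y)
r(S, v) = 1/(2*S)
1885 + r(d(-3), M(9, 3)) = 1885 + (1/2)/(-3) = 1885 + (1/2)*(-1/3) = 1885 - 1/6 = 11309/6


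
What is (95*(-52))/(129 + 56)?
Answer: -988/37 ≈ -26.703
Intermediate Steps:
(95*(-52))/(129 + 56) = -4940/185 = -4940*1/185 = -988/37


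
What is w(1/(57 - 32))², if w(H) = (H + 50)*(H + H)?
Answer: 6260004/390625 ≈ 16.026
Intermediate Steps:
w(H) = 2*H*(50 + H) (w(H) = (50 + H)*(2*H) = 2*H*(50 + H))
w(1/(57 - 32))² = (2*(50 + 1/(57 - 32))/(57 - 32))² = (2*(50 + 1/25)/25)² = (2*(1/25)*(50 + 1/25))² = (2*(1/25)*(1251/25))² = (2502/625)² = 6260004/390625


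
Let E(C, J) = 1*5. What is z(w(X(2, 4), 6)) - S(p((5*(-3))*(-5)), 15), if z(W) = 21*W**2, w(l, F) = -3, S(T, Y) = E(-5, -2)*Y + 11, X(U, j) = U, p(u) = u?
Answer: 103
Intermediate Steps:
E(C, J) = 5
S(T, Y) = 11 + 5*Y (S(T, Y) = 5*Y + 11 = 11 + 5*Y)
z(w(X(2, 4), 6)) - S(p((5*(-3))*(-5)), 15) = 21*(-3)**2 - (11 + 5*15) = 21*9 - (11 + 75) = 189 - 1*86 = 189 - 86 = 103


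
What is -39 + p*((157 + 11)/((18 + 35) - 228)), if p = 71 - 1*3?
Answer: -2607/25 ≈ -104.28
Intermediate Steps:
p = 68 (p = 71 - 3 = 68)
-39 + p*((157 + 11)/((18 + 35) - 228)) = -39 + 68*((157 + 11)/((18 + 35) - 228)) = -39 + 68*(168/(53 - 228)) = -39 + 68*(168/(-175)) = -39 + 68*(168*(-1/175)) = -39 + 68*(-24/25) = -39 - 1632/25 = -2607/25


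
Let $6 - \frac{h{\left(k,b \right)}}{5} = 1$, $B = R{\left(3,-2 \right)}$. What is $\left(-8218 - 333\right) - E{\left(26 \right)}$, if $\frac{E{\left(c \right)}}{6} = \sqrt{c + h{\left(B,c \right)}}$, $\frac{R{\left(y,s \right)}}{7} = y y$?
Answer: $-8551 - 6 \sqrt{51} \approx -8593.8$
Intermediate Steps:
$R{\left(y,s \right)} = 7 y^{2}$ ($R{\left(y,s \right)} = 7 y y = 7 y^{2}$)
$B = 63$ ($B = 7 \cdot 3^{2} = 7 \cdot 9 = 63$)
$h{\left(k,b \right)} = 25$ ($h{\left(k,b \right)} = 30 - 5 = 25$)
$E{\left(c \right)} = 6 \sqrt{25 + c}$ ($E{\left(c \right)} = 6 \sqrt{c + 25} = 6 \sqrt{25 + c}$)
$\left(-8218 - 333\right) - E{\left(26 \right)} = \left(-8218 - 333\right) - 6 \sqrt{25 + 26} = -8551 - 6 \sqrt{51}$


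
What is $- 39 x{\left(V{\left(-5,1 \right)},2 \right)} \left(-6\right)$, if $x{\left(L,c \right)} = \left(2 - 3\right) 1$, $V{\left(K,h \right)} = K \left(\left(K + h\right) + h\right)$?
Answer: $-234$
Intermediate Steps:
$V{\left(K,h \right)} = K \left(K + 2 h\right)$
$x{\left(L,c \right)} = -1$ ($x{\left(L,c \right)} = \left(-1\right) 1 = -1$)
$- 39 x{\left(V{\left(-5,1 \right)},2 \right)} \left(-6\right) = \left(-39\right) \left(-1\right) \left(-6\right) = 39 \left(-6\right) = -234$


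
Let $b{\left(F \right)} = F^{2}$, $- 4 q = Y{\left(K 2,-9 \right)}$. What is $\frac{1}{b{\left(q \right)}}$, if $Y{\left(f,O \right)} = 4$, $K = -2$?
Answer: $1$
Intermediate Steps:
$q = -1$ ($q = \left(- \frac{1}{4}\right) 4 = -1$)
$\frac{1}{b{\left(q \right)}} = \frac{1}{\left(-1\right)^{2}} = 1^{-1} = 1$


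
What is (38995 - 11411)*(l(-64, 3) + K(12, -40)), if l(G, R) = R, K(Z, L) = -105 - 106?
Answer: -5737472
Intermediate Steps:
K(Z, L) = -211
(38995 - 11411)*(l(-64, 3) + K(12, -40)) = (38995 - 11411)*(3 - 211) = 27584*(-208) = -5737472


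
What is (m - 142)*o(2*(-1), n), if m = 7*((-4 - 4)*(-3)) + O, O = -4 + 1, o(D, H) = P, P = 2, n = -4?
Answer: 46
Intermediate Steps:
o(D, H) = 2
O = -3
m = 165 (m = 7*((-4 - 4)*(-3)) - 3 = 7*(-8*(-3)) - 3 = 7*24 - 3 = 168 - 3 = 165)
(m - 142)*o(2*(-1), n) = (165 - 142)*2 = 23*2 = 46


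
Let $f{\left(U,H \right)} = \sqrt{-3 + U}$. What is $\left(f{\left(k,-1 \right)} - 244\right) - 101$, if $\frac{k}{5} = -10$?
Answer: $-345 + i \sqrt{53} \approx -345.0 + 7.2801 i$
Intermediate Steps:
$k = -50$ ($k = 5 \left(-10\right) = -50$)
$\left(f{\left(k,-1 \right)} - 244\right) - 101 = \left(\sqrt{-3 - 50} - 244\right) - 101 = \left(\sqrt{-53} - 244\right) - 101 = \left(i \sqrt{53} - 244\right) - 101 = \left(-244 + i \sqrt{53}\right) - 101 = -345 + i \sqrt{53}$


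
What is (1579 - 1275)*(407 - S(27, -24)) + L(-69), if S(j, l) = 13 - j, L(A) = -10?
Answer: 127974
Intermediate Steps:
(1579 - 1275)*(407 - S(27, -24)) + L(-69) = (1579 - 1275)*(407 - (13 - 1*27)) - 10 = 304*(407 - (13 - 27)) - 10 = 304*(407 - 1*(-14)) - 10 = 304*(407 + 14) - 10 = 304*421 - 10 = 127984 - 10 = 127974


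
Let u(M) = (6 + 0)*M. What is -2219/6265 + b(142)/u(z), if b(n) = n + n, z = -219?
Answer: -335359/588015 ≈ -0.57032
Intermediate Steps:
b(n) = 2*n
u(M) = 6*M
-2219/6265 + b(142)/u(z) = -2219/6265 + (2*142)/((6*(-219))) = -2219*1/6265 + 284/(-1314) = -317/895 + 284*(-1/1314) = -317/895 - 142/657 = -335359/588015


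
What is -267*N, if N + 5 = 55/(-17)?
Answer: 37380/17 ≈ 2198.8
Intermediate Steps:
N = -140/17 (N = -5 + 55/(-17) = -5 + 55*(-1/17) = -5 - 55/17 = -140/17 ≈ -8.2353)
-267*N = -267*(-140/17) = 37380/17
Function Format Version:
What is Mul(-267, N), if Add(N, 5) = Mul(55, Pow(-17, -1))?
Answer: Rational(37380, 17) ≈ 2198.8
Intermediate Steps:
N = Rational(-140, 17) (N = Add(-5, Mul(55, Pow(-17, -1))) = Add(-5, Mul(55, Rational(-1, 17))) = Add(-5, Rational(-55, 17)) = Rational(-140, 17) ≈ -8.2353)
Mul(-267, N) = Mul(-267, Rational(-140, 17)) = Rational(37380, 17)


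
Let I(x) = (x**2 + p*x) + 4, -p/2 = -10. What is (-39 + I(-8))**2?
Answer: 17161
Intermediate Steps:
p = 20 (p = -2*(-10) = 20)
I(x) = 4 + x**2 + 20*x (I(x) = (x**2 + 20*x) + 4 = 4 + x**2 + 20*x)
(-39 + I(-8))**2 = (-39 + (4 + (-8)**2 + 20*(-8)))**2 = (-39 + (4 + 64 - 160))**2 = (-39 - 92)**2 = (-131)**2 = 17161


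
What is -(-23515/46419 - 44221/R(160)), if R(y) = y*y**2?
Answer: 98370134599/190132224000 ≈ 0.51738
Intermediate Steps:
R(y) = y**3
-(-23515/46419 - 44221/R(160)) = -(-23515/46419 - 44221/(160**3)) = -(-23515*1/46419 - 44221/4096000) = -(-23515/46419 - 44221*1/4096000) = -(-23515/46419 - 44221/4096000) = -1*(-98370134599/190132224000) = 98370134599/190132224000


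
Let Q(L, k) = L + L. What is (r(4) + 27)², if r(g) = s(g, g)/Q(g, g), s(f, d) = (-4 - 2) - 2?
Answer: 676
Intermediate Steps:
s(f, d) = -8 (s(f, d) = -6 - 2 = -8)
Q(L, k) = 2*L
r(g) = -4/g (r(g) = -8*1/(2*g) = -4/g)
(r(4) + 27)² = (-4/4 + 27)² = (-4*¼ + 27)² = (-1 + 27)² = 26² = 676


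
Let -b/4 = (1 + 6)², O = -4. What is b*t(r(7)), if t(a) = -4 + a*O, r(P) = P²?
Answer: 39200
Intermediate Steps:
t(a) = -4 - 4*a (t(a) = -4 + a*(-4) = -4 - 4*a)
b = -196 (b = -4*(1 + 6)² = -4*7² = -4*49 = -196)
b*t(r(7)) = -196*(-4 - 4*7²) = -196*(-4 - 4*49) = -196*(-4 - 196) = -196*(-200) = 39200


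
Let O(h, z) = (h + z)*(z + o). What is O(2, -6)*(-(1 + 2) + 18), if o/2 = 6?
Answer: -360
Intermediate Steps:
o = 12 (o = 2*6 = 12)
O(h, z) = (12 + z)*(h + z) (O(h, z) = (h + z)*(z + 12) = (h + z)*(12 + z) = (12 + z)*(h + z))
O(2, -6)*(-(1 + 2) + 18) = ((-6)**2 + 12*2 + 12*(-6) + 2*(-6))*(-(1 + 2) + 18) = (36 + 24 - 72 - 12)*(-1*3 + 18) = -24*(-3 + 18) = -24*15 = -360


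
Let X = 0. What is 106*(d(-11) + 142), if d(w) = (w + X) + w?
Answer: 12720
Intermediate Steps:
d(w) = 2*w (d(w) = (w + 0) + w = w + w = 2*w)
106*(d(-11) + 142) = 106*(2*(-11) + 142) = 106*(-22 + 142) = 106*120 = 12720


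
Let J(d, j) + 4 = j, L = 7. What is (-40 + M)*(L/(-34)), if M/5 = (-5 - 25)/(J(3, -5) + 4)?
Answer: 35/17 ≈ 2.0588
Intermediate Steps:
J(d, j) = -4 + j
M = 30 (M = 5*((-5 - 25)/((-4 - 5) + 4)) = 5*(-30/(-9 + 4)) = 5*(-30/(-5)) = 5*(-30*(-⅕)) = 5*6 = 30)
(-40 + M)*(L/(-34)) = (-40 + 30)*(7/(-34)) = -70*(-1)/34 = -10*(-7/34) = 35/17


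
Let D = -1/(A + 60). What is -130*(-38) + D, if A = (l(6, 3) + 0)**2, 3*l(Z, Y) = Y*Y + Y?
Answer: 375439/76 ≈ 4940.0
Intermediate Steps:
l(Z, Y) = Y/3 + Y**2/3 (l(Z, Y) = (Y*Y + Y)/3 = (Y**2 + Y)/3 = (Y + Y**2)/3 = Y/3 + Y**2/3)
A = 16 (A = ((1/3)*3*(1 + 3) + 0)**2 = ((1/3)*3*4 + 0)**2 = (4 + 0)**2 = 4**2 = 16)
D = -1/76 (D = -1/(16 + 60) = -1/76 ≈ -0.013158)
-130*(-38) + D = -130*(-38) - 1/76 = 4940 - 1/76 = 375439/76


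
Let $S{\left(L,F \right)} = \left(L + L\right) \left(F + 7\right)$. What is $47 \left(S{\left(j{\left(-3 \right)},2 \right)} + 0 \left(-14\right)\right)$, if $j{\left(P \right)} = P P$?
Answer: $7614$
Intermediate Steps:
$j{\left(P \right)} = P^{2}$
$S{\left(L,F \right)} = 2 L \left(7 + F\right)$
$47 \left(S{\left(j{\left(-3 \right)},2 \right)} + 0 \left(-14\right)\right) = 47 \left(2 \left(-3\right)^{2} \left(7 + 2\right) + 0 \left(-14\right)\right) = 47 \left(2 \cdot 9 \cdot 9 + 0\right) = 47 \left(162 + 0\right) = 47 \cdot 162 = 7614$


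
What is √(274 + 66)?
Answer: 2*√85 ≈ 18.439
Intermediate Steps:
√(274 + 66) = √340 = 2*√85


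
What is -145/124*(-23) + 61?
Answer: 10899/124 ≈ 87.895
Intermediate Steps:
-145/124*(-23) + 61 = 3335/124 + 61 = 10899/124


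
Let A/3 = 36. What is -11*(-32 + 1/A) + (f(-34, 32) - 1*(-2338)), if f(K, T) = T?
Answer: 293965/108 ≈ 2721.9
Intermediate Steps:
A = 108 (A = 3*36 = 108)
-11*(-32 + 1/A) + (f(-34, 32) - 1*(-2338)) = -11*(-32 + 1/108) + (32 - 1*(-2338)) = -11*(-32 + 1/108) + (32 + 2338) = -11*(-3455/108) + 2370 = 38005/108 + 2370 = 293965/108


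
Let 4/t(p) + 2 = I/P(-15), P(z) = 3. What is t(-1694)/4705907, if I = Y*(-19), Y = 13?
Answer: -12/1190594471 ≈ -1.0079e-8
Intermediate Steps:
I = -247 (I = 13*(-19) = -247)
t(p) = -12/253 (t(p) = 4/(-2 - 247/3) = 4/(-253/3) = 4*(-3/253) = -12/253)
t(-1694)/4705907 = -12/253/4705907 = -12/253*1/4705907 = -12/1190594471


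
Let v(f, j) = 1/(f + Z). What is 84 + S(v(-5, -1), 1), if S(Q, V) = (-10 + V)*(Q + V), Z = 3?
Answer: 159/2 ≈ 79.500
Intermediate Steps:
v(f, j) = 1/(3 + f) (v(f, j) = 1/(f + 3) = 1/(3 + f))
84 + S(v(-5, -1), 1) = 84 + (1² - 10/(3 - 5) - 10*1 + 1/(3 - 5)) = 84 + (1 - 10/(-2) - 10 + 1/(-2)) = 84 + (1 - 10*(-½) - 10 - ½*1) = 84 + (1 + 5 - 10 - ½) = 84 - 9/2 = 159/2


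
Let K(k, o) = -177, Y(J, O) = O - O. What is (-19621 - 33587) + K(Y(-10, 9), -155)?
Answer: -53385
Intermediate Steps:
Y(J, O) = 0
(-19621 - 33587) + K(Y(-10, 9), -155) = (-19621 - 33587) - 177 = -53208 - 177 = -53385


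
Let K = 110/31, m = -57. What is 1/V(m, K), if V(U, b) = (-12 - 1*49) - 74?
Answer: -1/135 ≈ -0.0074074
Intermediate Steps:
K = 110/31 (K = 110*(1/31) = 110/31 ≈ 3.5484)
V(U, b) = -135 (V(U, b) = (-12 - 49) - 74 = -61 - 74 = -135)
1/V(m, K) = 1/(-135) = -1/135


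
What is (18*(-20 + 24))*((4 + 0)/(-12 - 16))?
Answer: -72/7 ≈ -10.286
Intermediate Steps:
(18*(-20 + 24))*((4 + 0)/(-12 - 16)) = (18*4)*(4/(-28)) = 72*(4*(-1/28)) = 72*(-⅐) = -72/7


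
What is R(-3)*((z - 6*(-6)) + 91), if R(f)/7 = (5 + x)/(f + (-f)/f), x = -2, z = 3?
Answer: -1365/2 ≈ -682.50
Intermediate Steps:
R(f) = 21/(-1 + f) (R(f) = 7*((5 - 2)/(f + (-f)/f)) = 7*(3/(f - 1)) = 7*(3/(-1 + f)) = 21/(-1 + f))
R(-3)*((z - 6*(-6)) + 91) = (21/(-1 - 3))*((3 - 6*(-6)) + 91) = (21/(-4))*((3 + 36) + 91) = (21*(-1/4))*(39 + 91) = -21/4*130 = -1365/2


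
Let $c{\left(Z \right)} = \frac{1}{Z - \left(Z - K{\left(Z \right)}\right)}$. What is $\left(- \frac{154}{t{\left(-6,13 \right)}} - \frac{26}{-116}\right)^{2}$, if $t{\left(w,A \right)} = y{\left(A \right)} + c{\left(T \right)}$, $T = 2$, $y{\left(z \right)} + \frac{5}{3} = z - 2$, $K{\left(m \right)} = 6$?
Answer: $\frac{310358689}{1214404} \approx 255.56$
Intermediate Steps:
$y{\left(z \right)} = - \frac{11}{3} + z$ ($y{\left(z \right)} = - \frac{5}{3} + \left(z - 2\right) = - \frac{5}{3} + \left(-2 + z\right) = - \frac{11}{3} + z$)
$c{\left(Z \right)} = \frac{1}{6}$ ($c{\left(Z \right)} = \frac{1}{Z - \left(-6 + Z\right)} = \frac{1}{6}$)
$t{\left(w,A \right)} = - \frac{7}{2} + A$ ($t{\left(w,A \right)} = \left(- \frac{11}{3} + A\right) + \frac{1}{6} = - \frac{7}{2} + A$)
$\left(- \frac{154}{t{\left(-6,13 \right)}} - \frac{26}{-116}\right)^{2} = \left(- \frac{154}{- \frac{7}{2} + 13} - \frac{26}{-116}\right)^{2} = \left(- \frac{154}{\frac{19}{2}} - - \frac{13}{58}\right)^{2} = \left(\left(-154\right) \frac{2}{19} + \frac{13}{58}\right)^{2} = \left(- \frac{308}{19} + \frac{13}{58}\right)^{2} = \left(- \frac{17617}{1102}\right)^{2} = \frac{310358689}{1214404}$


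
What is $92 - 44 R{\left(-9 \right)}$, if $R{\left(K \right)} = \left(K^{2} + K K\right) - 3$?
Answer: $-6904$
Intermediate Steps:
$R{\left(K \right)} = -3 + 2 K^{2}$ ($R{\left(K \right)} = \left(K^{2} + K^{2}\right) - 3 = 2 K^{2} - 3 = -3 + 2 K^{2}$)
$92 - 44 R{\left(-9 \right)} = 92 - 44 \left(-3 + 2 \left(-9\right)^{2}\right) = 92 - 44 \left(-3 + 2 \cdot 81\right) = 92 - 44 \left(-3 + 162\right) = 92 - 6996 = -6904$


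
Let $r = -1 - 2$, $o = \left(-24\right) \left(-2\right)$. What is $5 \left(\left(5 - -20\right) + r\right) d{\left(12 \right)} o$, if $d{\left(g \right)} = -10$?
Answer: $-52800$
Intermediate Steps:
$o = 48$
$r = -3$ ($r = -1 - 2 = -3$)
$5 \left(\left(5 - -20\right) + r\right) d{\left(12 \right)} o = 5 \left(\left(5 - -20\right) - 3\right) \left(-10\right) 48 = 5 \left(\left(5 + 20\right) - 3\right) \left(-10\right) 48 = 5 \left(25 - 3\right) \left(-10\right) 48 = 5 \cdot 22 \left(-10\right) 48 = 110 \left(-10\right) 48 = \left(-1100\right) 48 = -52800$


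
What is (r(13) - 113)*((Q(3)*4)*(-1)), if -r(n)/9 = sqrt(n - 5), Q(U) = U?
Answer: 1356 + 216*sqrt(2) ≈ 1661.5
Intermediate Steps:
r(n) = -9*sqrt(-5 + n) (r(n) = -9*sqrt(n - 5) = -9*sqrt(-5 + n))
(r(13) - 113)*((Q(3)*4)*(-1)) = (-9*sqrt(-5 + 13) - 113)*((3*4)*(-1)) = (-18*sqrt(2) - 113)*(12*(-1)) = (-18*sqrt(2) - 113)*(-12) = (-113 - 18*sqrt(2))*(-12) = 1356 + 216*sqrt(2)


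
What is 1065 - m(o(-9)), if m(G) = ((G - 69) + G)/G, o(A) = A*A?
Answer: 28724/27 ≈ 1063.9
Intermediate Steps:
o(A) = A²
m(G) = (-69 + 2*G)/G (m(G) = ((-69 + G) + G)/G = (-69 + 2*G)/G)
1065 - m(o(-9)) = 1065 - (2 - 69/((-9)²)) = 1065 - (2 - 69/81) = 1065 - (2 - 69*1/81) = 1065 - (2 - 23/27) = 1065 - 1*31/27 = 1065 - 31/27 = 28724/27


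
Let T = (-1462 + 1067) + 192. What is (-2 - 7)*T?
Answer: 1827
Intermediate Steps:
T = -203 (T = -395 + 192 = -203)
(-2 - 7)*T = (-2 - 7)*(-203) = -9*(-203) = 1827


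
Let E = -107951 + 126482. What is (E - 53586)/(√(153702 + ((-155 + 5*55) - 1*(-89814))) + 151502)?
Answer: -2655451305/11476306184 + 35055*√60909/11476306184 ≈ -0.23063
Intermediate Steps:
E = 18531
(E - 53586)/(√(153702 + ((-155 + 5*55) - 1*(-89814))) + 151502) = (18531 - 53586)/(√(153702 + ((-155 + 5*55) - 1*(-89814))) + 151502) = -35055/(√(153702 + ((-155 + 275) + 89814)) + 151502) = -35055/(√(153702 + (120 + 89814)) + 151502) = -35055/(√(153702 + 89934) + 151502) = -35055/(√243636 + 151502) = -35055/(2*√60909 + 151502) = -35055/(151502 + 2*√60909)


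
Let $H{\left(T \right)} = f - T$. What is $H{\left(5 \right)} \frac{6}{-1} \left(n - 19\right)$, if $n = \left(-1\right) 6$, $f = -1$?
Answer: $-900$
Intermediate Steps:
$n = -6$
$H{\left(T \right)} = -1 - T$
$H{\left(5 \right)} \frac{6}{-1} \left(n - 19\right) = \left(-1 - 5\right) \frac{6}{-1} \left(-6 - 19\right) = \left(-1 - 5\right) 6 \left(-1\right) \left(-25\right) = - 6 \left(\left(-6\right) \left(-25\right)\right) = \left(-6\right) 150 = -900$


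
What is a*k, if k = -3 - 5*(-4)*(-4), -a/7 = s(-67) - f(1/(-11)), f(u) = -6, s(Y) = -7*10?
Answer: -37184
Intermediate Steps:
s(Y) = -70
a = 448 (a = -7*(-70 - 1*(-6)) = -7*(-70 + 6) = -7*(-64) = 448)
k = -83 (k = -3 + 20*(-4) = -3 - 80 = -83)
a*k = 448*(-83) = -37184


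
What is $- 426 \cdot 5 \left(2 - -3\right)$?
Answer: $-10650$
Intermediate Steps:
$- 426 \cdot 5 \left(2 - -3\right) = - 426 \cdot 5 \left(2 + 3\right) = - 426 \cdot 5 \cdot 5 = \left(-426\right) 25 = -10650$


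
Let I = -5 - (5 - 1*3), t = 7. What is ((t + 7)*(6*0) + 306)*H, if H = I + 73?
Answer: 20196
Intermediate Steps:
I = -7 (I = -5 - (5 - 3) = -5 - 1*2 = -5 - 2 = -7)
H = 66 (H = -7 + 73 = 66)
((t + 7)*(6*0) + 306)*H = ((7 + 7)*(6*0) + 306)*66 = (14*0 + 306)*66 = (0 + 306)*66 = 306*66 = 20196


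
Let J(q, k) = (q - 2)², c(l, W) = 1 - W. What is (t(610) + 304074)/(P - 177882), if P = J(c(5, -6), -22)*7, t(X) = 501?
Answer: -304575/177707 ≈ -1.7139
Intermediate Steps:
J(q, k) = (-2 + q)²
P = 175 (P = (-2 + (1 - 1*(-6)))²*7 = (-2 + (1 + 6))²*7 = (-2 + 7)²*7 = 5²*7 = 25*7 = 175)
(t(610) + 304074)/(P - 177882) = (501 + 304074)/(175 - 177882) = 304575/(-177707) = 304575*(-1/177707) = -304575/177707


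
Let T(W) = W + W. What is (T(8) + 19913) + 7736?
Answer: 27665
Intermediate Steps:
T(W) = 2*W
(T(8) + 19913) + 7736 = (2*8 + 19913) + 7736 = (16 + 19913) + 7736 = 19929 + 7736 = 27665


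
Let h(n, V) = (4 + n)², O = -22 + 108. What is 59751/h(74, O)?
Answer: 6639/676 ≈ 9.8210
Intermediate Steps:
O = 86
59751/h(74, O) = 59751/((4 + 74)²) = 59751/(78²) = 59751/6084 = 59751*(1/6084) = 6639/676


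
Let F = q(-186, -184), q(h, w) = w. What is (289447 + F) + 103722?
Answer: 392985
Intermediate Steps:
F = -184
(289447 + F) + 103722 = (289447 - 184) + 103722 = 289263 + 103722 = 392985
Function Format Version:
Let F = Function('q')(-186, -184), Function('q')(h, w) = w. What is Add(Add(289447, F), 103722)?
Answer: 392985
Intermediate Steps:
F = -184
Add(Add(289447, F), 103722) = Add(Add(289447, -184), 103722) = Add(289263, 103722) = 392985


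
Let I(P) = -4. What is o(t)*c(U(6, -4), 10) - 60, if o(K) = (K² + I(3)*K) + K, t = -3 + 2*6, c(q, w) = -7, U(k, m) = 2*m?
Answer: -438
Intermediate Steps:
t = 9 (t = -3 + 12 = 9)
o(K) = K² - 3*K (o(K) = (K² - 4*K) + K = K² - 3*K)
o(t)*c(U(6, -4), 10) - 60 = (9*(-3 + 9))*(-7) - 60 = (9*6)*(-7) - 60 = 54*(-7) - 60 = -378 - 60 = -438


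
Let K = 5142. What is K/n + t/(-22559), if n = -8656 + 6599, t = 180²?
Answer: -10743834/2729639 ≈ -3.9360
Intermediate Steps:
t = 32400
n = -2057
K/n + t/(-22559) = 5142/(-2057) + 32400/(-22559) = 5142*(-1/2057) + 32400*(-1/22559) = -5142/2057 - 32400/22559 = -10743834/2729639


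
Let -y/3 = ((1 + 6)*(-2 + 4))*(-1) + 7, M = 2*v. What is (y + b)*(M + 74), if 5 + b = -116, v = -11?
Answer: -5200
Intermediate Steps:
b = -121 (b = -5 - 116 = -121)
M = -22 (M = 2*(-11) = -22)
y = 21 (y = -3*(((1 + 6)*(-2 + 4))*(-1) + 7) = -3*((7*2)*(-1) + 7) = -3*(14*(-1) + 7) = -3*(-14 + 7) = -3*(-7) = 21)
(y + b)*(M + 74) = (21 - 121)*(-22 + 74) = -100*52 = -5200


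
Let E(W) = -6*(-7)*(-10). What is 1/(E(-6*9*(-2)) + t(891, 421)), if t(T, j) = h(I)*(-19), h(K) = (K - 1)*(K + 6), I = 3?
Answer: -1/762 ≈ -0.0013123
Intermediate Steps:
h(K) = (-1 + K)*(6 + K)
t(T, j) = -342 (t(T, j) = (-6 + 3² + 5*3)*(-19) = (-6 + 9 + 15)*(-19) = 18*(-19) = -342)
E(W) = -420 (E(W) = 42*(-10) = -420)
1/(E(-6*9*(-2)) + t(891, 421)) = 1/(-420 - 342) = 1/(-762) = -1/762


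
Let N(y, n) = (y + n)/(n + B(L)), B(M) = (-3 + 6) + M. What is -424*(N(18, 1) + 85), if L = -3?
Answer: -44096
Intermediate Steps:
B(M) = 3 + M
N(y, n) = (n + y)/n (N(y, n) = (y + n)/(n + (3 - 3)) = (n + y)/(n + 0) = (n + y)/n)
-424*(N(18, 1) + 85) = -424*((1 + 18)/1 + 85) = -424*(1*19 + 85) = -424*(19 + 85) = -424*104 = -44096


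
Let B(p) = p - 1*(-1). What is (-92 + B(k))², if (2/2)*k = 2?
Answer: 7921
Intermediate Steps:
k = 2
B(p) = 1 + p (B(p) = p + 1 = 1 + p)
(-92 + B(k))² = (-92 + (1 + 2))² = (-92 + 3)² = (-89)² = 7921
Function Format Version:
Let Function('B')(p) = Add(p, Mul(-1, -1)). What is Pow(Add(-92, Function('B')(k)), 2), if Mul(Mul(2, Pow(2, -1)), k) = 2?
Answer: 7921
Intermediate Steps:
k = 2
Function('B')(p) = Add(1, p) (Function('B')(p) = Add(p, 1) = Add(1, p))
Pow(Add(-92, Function('B')(k)), 2) = Pow(Add(-92, Add(1, 2)), 2) = Pow(Add(-92, 3), 2) = Pow(-89, 2) = 7921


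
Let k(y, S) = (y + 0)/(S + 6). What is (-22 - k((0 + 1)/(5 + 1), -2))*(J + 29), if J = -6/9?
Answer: -44965/72 ≈ -624.51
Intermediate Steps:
k(y, S) = y/(6 + S)
J = -2/3 (J = -6*1/9 = -2/3 ≈ -0.66667)
(-22 - k((0 + 1)/(5 + 1), -2))*(J + 29) = (-22 - (0 + 1)/(5 + 1)/(6 - 2))*(-2/3 + 29) = (-22 - 1/6/4)*(85/3) = (-22 - 1*(1/6)/4)*(85/3) = (-22 - 1/(6*4))*(85/3) = (-22 - 1*1/24)*(85/3) = (-22 - 1/24)*(85/3) = -529/24*85/3 = -44965/72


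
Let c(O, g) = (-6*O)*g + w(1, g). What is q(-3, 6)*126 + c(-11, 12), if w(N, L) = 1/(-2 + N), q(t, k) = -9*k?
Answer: -6013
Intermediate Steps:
c(O, g) = -1 - 6*O*g (c(O, g) = (-6*O)*g + 1/(-2 + 1) = -6*O*g + 1/(-1) = -6*O*g - 1 = -1 - 6*O*g)
q(-3, 6)*126 + c(-11, 12) = -9*6*126 + (-1 - 6*(-11)*12) = -54*126 + (-1 + 792) = -6804 + 791 = -6013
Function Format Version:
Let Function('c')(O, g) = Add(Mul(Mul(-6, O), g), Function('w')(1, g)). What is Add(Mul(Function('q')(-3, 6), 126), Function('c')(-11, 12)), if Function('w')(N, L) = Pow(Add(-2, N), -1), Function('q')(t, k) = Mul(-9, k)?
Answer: -6013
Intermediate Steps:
Function('c')(O, g) = Add(-1, Mul(-6, O, g)) (Function('c')(O, g) = Add(Mul(Mul(-6, O), g), Pow(Add(-2, 1), -1)) = Add(Mul(-6, O, g), Pow(-1, -1)) = Add(Mul(-6, O, g), -1) = Add(-1, Mul(-6, O, g)))
Add(Mul(Function('q')(-3, 6), 126), Function('c')(-11, 12)) = Add(Mul(Mul(-9, 6), 126), Add(-1, Mul(-6, -11, 12))) = Add(Mul(-54, 126), Add(-1, 792)) = Add(-6804, 791) = -6013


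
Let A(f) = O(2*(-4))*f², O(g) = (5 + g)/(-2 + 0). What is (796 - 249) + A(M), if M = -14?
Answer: 841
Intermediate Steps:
O(g) = -5/2 - g/2 (O(g) = (5 + g)/(-2) = (5 + g)*(-½) = -5/2 - g/2)
A(f) = 3*f²/2 (A(f) = (-5/2 - (-4))*f² = (-5/2 - ½*(-8))*f² = (-5/2 + 4)*f² = 3*f²/2)
(796 - 249) + A(M) = (796 - 249) + (3/2)*(-14)² = 547 + (3/2)*196 = 547 + 294 = 841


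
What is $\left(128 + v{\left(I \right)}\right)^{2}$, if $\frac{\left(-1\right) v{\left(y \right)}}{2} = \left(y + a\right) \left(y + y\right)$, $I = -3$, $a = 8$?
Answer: $35344$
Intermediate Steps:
$v{\left(y \right)} = - 4 y \left(8 + y\right)$ ($v{\left(y \right)} = - 2 \left(y + 8\right) \left(y + y\right) = - 2 \left(8 + y\right) 2 y = - 2 \cdot 2 y \left(8 + y\right) = - 4 y \left(8 + y\right)$)
$\left(128 + v{\left(I \right)}\right)^{2} = \left(128 - - 12 \left(8 - 3\right)\right)^{2} = \left(128 - \left(-12\right) 5\right)^{2} = \left(128 + 60\right)^{2} = 188^{2} = 35344$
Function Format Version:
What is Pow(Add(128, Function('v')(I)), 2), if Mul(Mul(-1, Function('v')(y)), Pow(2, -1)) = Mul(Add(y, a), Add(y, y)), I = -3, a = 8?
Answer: 35344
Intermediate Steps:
Function('v')(y) = Mul(-4, y, Add(8, y)) (Function('v')(y) = Mul(-2, Mul(Add(y, 8), Add(y, y))) = Mul(-2, Mul(Add(8, y), Mul(2, y))) = Mul(-2, Mul(2, y, Add(8, y))) = Mul(-4, y, Add(8, y)))
Pow(Add(128, Function('v')(I)), 2) = Pow(Add(128, Mul(-4, -3, Add(8, -3))), 2) = Pow(Add(128, Mul(-4, -3, 5)), 2) = Pow(Add(128, 60), 2) = Pow(188, 2) = 35344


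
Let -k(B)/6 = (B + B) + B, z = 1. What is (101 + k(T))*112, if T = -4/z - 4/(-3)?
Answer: 16688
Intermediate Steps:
T = -8/3 (T = -4/1 - 4/(-3) = -4*1 - 4*(-⅓) = -4 + 4/3 = -8/3 ≈ -2.6667)
k(B) = -18*B (k(B) = -6*((B + B) + B) = -6*(2*B + B) = -18*B)
(101 + k(T))*112 = (101 - 18*(-8/3))*112 = (101 + 48)*112 = 149*112 = 16688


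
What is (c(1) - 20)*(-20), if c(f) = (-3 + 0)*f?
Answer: 460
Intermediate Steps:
c(f) = -3*f
(c(1) - 20)*(-20) = (-3*1 - 20)*(-20) = (-3 - 20)*(-20) = -23*(-20) = 460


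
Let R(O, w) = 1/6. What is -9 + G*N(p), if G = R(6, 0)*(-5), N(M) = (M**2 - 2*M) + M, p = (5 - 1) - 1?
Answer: -14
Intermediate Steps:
R(O, w) = 1/6
p = 3 (p = 4 - 1 = 3)
N(M) = M**2 - M
G = -5/6 (G = (1/6)*(-5) = -5/6 ≈ -0.83333)
-9 + G*N(p) = -9 - 5*(-1 + 3)/2 = -9 - 5*2/2 = -9 - 5/6*6 = -9 - 5 = -14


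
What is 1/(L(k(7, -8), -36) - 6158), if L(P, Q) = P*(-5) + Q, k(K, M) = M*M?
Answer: -1/6514 ≈ -0.00015352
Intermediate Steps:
k(K, M) = M²
L(P, Q) = Q - 5*P (L(P, Q) = -5*P + Q = Q - 5*P)
1/(L(k(7, -8), -36) - 6158) = 1/((-36 - 5*(-8)²) - 6158) = 1/((-36 - 5*64) - 6158) = 1/((-36 - 320) - 6158) = 1/(-356 - 6158) = 1/(-6514) = -1/6514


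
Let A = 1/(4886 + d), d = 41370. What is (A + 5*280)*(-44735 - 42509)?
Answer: -1412445484211/11564 ≈ -1.2214e+8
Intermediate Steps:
A = 1/46256 (A = 1/(4886 + 41370) = 1/46256 ≈ 2.1619e-5)
(A + 5*280)*(-44735 - 42509) = (1/46256 + 5*280)*(-44735 - 42509) = (1/46256 + 1400)*(-87244) = (64758401/46256)*(-87244) = -1412445484211/11564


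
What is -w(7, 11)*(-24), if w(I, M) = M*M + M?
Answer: 3168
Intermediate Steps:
w(I, M) = M + M² (w(I, M) = M² + M = M + M²)
-w(7, 11)*(-24) = -11*(1 + 11)*(-24) = -11*12*(-24) = -1*132*(-24) = -132*(-24) = 3168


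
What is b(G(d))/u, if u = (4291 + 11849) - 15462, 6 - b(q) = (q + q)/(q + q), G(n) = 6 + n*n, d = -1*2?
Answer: 5/678 ≈ 0.0073746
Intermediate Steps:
d = -2
G(n) = 6 + n**2
b(q) = 5 (b(q) = 6 - (q + q)/(q + q) = 6 - 2*q/(2*q) = 6 - 2*q*1/(2*q) = 6 - 1*1 = 6 - 1 = 5)
u = 678 (u = 16140 - 15462 = 678)
b(G(d))/u = 5/678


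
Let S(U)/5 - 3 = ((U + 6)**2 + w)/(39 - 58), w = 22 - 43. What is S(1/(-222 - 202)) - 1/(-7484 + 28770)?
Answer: 402073750113/36353763392 ≈ 11.060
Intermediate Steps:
w = -21
S(U) = 390/19 - 5*(6 + U)**2/19 (S(U) = 15 + 5*(((U + 6)**2 - 21)/(39 - 58)) = 15 + 5*(((6 + U)**2 - 21)/(-19)) = 15 + 5*((-21 + (6 + U)**2)*(-1/19)) = 15 + 5*(21/19 - (6 + U)**2/19) = 15 + (105/19 - 5*(6 + U)**2/19) = 390/19 - 5*(6 + U)**2/19)
S(1/(-222 - 202)) - 1/(-7484 + 28770) = (390/19 - 5*(6 + 1/(-222 - 202))**2/19) - 1/(-7484 + 28770) = (390/19 - 5*(6 + 1/(-424))**2/19) - 1/21286 = (390/19 - 5*(6 - 1/424)**2/19) - 1*1/21286 = (390/19 - 5*(2543/424)**2/19) - 1/21286 = (390/19 - 5/19*6466849/179776) - 1/21286 = (390/19 - 32334245/3415744) - 1/21286 = 37778395/3415744 - 1/21286 = 402073750113/36353763392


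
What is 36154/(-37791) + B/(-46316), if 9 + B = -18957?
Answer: -478882279/875163978 ≈ -0.54719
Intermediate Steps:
B = -18966 (B = -9 - 18957 = -18966)
36154/(-37791) + B/(-46316) = 36154/(-37791) - 18966/(-46316) = 36154*(-1/37791) - 18966*(-1/46316) = -36154/37791 + 9483/23158 = -478882279/875163978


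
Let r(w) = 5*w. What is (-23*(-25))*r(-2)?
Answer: -5750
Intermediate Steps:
(-23*(-25))*r(-2) = (-23*(-25))*(5*(-2)) = 575*(-10) = -5750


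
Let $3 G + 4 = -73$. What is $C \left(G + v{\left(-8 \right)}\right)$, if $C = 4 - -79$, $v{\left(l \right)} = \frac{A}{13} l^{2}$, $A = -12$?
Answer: $- \frac{274315}{39} \approx -7033.7$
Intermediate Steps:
$G = - \frac{77}{3}$ ($G = - \frac{4}{3} + \frac{1}{3} \left(-73\right) = - \frac{4}{3} - \frac{73}{3} = - \frac{77}{3} \approx -25.667$)
$v{\left(l \right)} = - \frac{12 l^{2}}{13}$ ($v{\left(l \right)} = - \frac{12}{13} l^{2} = \left(-12\right) \frac{1}{13} l^{2} = - \frac{12 l^{2}}{13}$)
$C = 83$ ($C = 4 + 79 = 83$)
$C \left(G + v{\left(-8 \right)}\right) = 83 \left(- \frac{77}{3} - \frac{12 \left(-8\right)^{2}}{13}\right) = 83 \left(- \frac{77}{3} - \frac{768}{13}\right) = 83 \left(- \frac{3305}{39}\right) = - \frac{274315}{39}$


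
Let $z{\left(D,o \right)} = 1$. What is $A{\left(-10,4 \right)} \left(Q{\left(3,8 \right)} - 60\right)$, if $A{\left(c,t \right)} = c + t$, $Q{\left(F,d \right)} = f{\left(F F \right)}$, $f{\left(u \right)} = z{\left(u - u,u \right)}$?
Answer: $354$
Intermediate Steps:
$f{\left(u \right)} = 1$
$Q{\left(F,d \right)} = 1$
$A{\left(-10,4 \right)} \left(Q{\left(3,8 \right)} - 60\right) = \left(-10 + 4\right) \left(1 - 60\right) = \left(-6\right) \left(-59\right) = 354$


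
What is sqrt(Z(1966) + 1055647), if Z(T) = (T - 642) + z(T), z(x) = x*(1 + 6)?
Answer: sqrt(1070733) ≈ 1034.8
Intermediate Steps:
z(x) = 7*x (z(x) = x*7 = 7*x)
Z(T) = -642 + 8*T (Z(T) = (T - 642) + 7*T = (-642 + T) + 7*T = -642 + 8*T)
sqrt(Z(1966) + 1055647) = sqrt((-642 + 8*1966) + 1055647) = sqrt((-642 + 15728) + 1055647) = sqrt(15086 + 1055647) = sqrt(1070733)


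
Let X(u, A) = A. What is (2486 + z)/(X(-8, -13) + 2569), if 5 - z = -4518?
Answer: 7009/2556 ≈ 2.7422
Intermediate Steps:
z = 4523 (z = 5 - 1*(-4518) = 5 + 4518 = 4523)
(2486 + z)/(X(-8, -13) + 2569) = (2486 + 4523)/(-13 + 2569) = 7009/2556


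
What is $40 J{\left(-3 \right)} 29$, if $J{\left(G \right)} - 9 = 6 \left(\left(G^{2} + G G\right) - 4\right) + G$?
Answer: $104400$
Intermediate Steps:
$J{\left(G \right)} = -15 + G + 12 G^{2}$ ($J{\left(G \right)} = 9 + \left(6 \left(\left(G^{2} + G G\right) - 4\right) + G\right) = 9 + \left(6 \left(\left(G^{2} + G^{2}\right) - 4\right) + G\right) = 9 + \left(6 \left(2 G^{2} - 4\right) + G\right) = 9 + \left(6 \left(-4 + 2 G^{2}\right) + G\right) = 9 + \left(\left(-24 + 12 G^{2}\right) + G\right) = 9 + \left(-24 + G + 12 G^{2}\right) = -15 + G + 12 G^{2}$)
$40 J{\left(-3 \right)} 29 = 40 \left(-15 - 3 + 12 \left(-3\right)^{2}\right) 29 = 40 \left(-15 - 3 + 12 \cdot 9\right) 29 = 40 \left(-15 - 3 + 108\right) 29 = 40 \cdot 90 \cdot 29 = 3600 \cdot 29 = 104400$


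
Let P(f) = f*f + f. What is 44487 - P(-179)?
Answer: 12625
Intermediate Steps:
P(f) = f + f² (P(f) = f² + f = f + f²)
44487 - P(-179) = 44487 - (-179)*(1 - 179) = 44487 - (-179)*(-178) = 44487 - 1*31862 = 44487 - 31862 = 12625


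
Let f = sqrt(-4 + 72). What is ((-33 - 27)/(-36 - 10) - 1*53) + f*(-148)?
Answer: -1189/23 - 296*sqrt(17) ≈ -1272.1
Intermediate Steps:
f = 2*sqrt(17) (f = sqrt(68) = 2*sqrt(17) ≈ 8.2462)
((-33 - 27)/(-36 - 10) - 1*53) + f*(-148) = ((-33 - 27)/(-36 - 10) - 1*53) + (2*sqrt(17))*(-148) = (-60/(-46) - 53) - 296*sqrt(17) = (-60*(-1/46) - 53) - 296*sqrt(17) = (30/23 - 53) - 296*sqrt(17) = -1189/23 - 296*sqrt(17)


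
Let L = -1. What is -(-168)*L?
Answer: -168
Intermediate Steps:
-(-168)*L = -(-168)*(-1) = -28*6 = -168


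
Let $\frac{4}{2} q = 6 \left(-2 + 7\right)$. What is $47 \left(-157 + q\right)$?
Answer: $-6674$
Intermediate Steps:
$q = 15$ ($q = \frac{6 \left(-2 + 7\right)}{2} = \frac{6 \cdot 5}{2} = \frac{1}{2} \cdot 30 = 15$)
$47 \left(-157 + q\right) = 47 \left(-157 + 15\right) = 47 \left(-142\right) = -6674$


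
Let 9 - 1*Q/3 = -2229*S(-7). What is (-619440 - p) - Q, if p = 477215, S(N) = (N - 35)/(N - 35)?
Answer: -1103369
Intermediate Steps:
S(N) = 1 (S(N) = (-35 + N)/(-35 + N) = 1)
Q = 6714 (Q = 27 - (-6687) = 27 - 3*(-2229) = 27 + 6687 = 6714)
(-619440 - p) - Q = (-619440 - 1*477215) - 1*6714 = (-619440 - 477215) - 6714 = -1096655 - 6714 = -1103369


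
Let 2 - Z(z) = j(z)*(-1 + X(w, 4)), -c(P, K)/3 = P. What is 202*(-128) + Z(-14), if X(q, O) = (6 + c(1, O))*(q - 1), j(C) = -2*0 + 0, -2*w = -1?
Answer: -25854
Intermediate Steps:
w = ½ (w = -½*(-1) = ½ ≈ 0.50000)
c(P, K) = -3*P
j(C) = 0 (j(C) = 0 + 0 = 0)
X(q, O) = -3 + 3*q (X(q, O) = (6 - 3*1)*(q - 1) = (6 - 3)*(-1 + q) = 3*(-1 + q) = -3 + 3*q)
Z(z) = 2 (Z(z) = 2 - 0*(-1 + (-3 + 3*(½))) = 2 - 0*(-1 + (-3 + 3/2)) = 2 - 0*(-1 - 3/2) = 2 - 0*(-5)/2 = 2 - 1*0 = 2 + 0 = 2)
202*(-128) + Z(-14) = 202*(-128) + 2 = -25856 + 2 = -25854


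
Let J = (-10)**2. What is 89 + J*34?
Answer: 3489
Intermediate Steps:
J = 100
89 + J*34 = 89 + 100*34 = 89 + 3400 = 3489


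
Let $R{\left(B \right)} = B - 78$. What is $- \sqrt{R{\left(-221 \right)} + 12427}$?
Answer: $- 4 \sqrt{758} \approx -110.13$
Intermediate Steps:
$R{\left(B \right)} = -78 + B$ ($R{\left(B \right)} = B - 78 = -78 + B$)
$- \sqrt{R{\left(-221 \right)} + 12427} = - \sqrt{\left(-78 - 221\right) + 12427} = - \sqrt{-299 + 12427} = - \sqrt{12128} = - 4 \sqrt{758}$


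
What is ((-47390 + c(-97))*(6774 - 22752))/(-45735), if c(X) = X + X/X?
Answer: -252910436/15245 ≈ -16590.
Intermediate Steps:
c(X) = 1 + X (c(X) = X + 1 = 1 + X)
((-47390 + c(-97))*(6774 - 22752))/(-45735) = ((-47390 + (1 - 97))*(6774 - 22752))/(-45735) = ((-47390 - 96)*(-15978))*(-1/45735) = -47486*(-15978)*(-1/45735) = 758731308*(-1/45735) = -252910436/15245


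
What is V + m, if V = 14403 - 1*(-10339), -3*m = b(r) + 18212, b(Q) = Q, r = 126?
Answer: 55888/3 ≈ 18629.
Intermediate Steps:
m = -18338/3 (m = -(126 + 18212)/3 = -1/3*18338 = -18338/3 ≈ -6112.7)
V = 24742 (V = 14403 + 10339 = 24742)
V + m = 24742 - 18338/3 = 55888/3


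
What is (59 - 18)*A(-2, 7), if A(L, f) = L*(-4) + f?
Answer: 615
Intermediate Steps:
A(L, f) = f - 4*L (A(L, f) = -4*L + f = f - 4*L)
(59 - 18)*A(-2, 7) = (59 - 18)*(7 - 4*(-2)) = 41*(7 + 8) = 41*15 = 615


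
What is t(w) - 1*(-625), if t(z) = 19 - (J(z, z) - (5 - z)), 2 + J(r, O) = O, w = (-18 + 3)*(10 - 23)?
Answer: 261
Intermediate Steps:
w = 195 (w = -15*(-13) = 195)
J(r, O) = -2 + O
t(z) = 26 - 2*z (t(z) = 19 - ((-2 + z) - (5 - z)) = 19 - ((-2 + z) + (-5 + z)) = 19 - (-7 + 2*z) = 19 + (7 - 2*z) = 26 - 2*z)
t(w) - 1*(-625) = (26 - 2*195) - 1*(-625) = (26 - 390) + 625 = -364 + 625 = 261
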